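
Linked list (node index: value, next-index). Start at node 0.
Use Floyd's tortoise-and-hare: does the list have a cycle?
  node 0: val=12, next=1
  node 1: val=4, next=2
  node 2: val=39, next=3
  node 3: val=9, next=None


Floyd's tortoise (slow, +1) and hare (fast, +2):
  init: slow=0, fast=0
  step 1: slow=1, fast=2
  step 2: fast 2->3->None, no cycle

Cycle: no


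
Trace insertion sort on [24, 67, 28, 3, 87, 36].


Initial: [24, 67, 28, 3, 87, 36]
Insert 67: [24, 67, 28, 3, 87, 36]
Insert 28: [24, 28, 67, 3, 87, 36]
Insert 3: [3, 24, 28, 67, 87, 36]
Insert 87: [3, 24, 28, 67, 87, 36]
Insert 36: [3, 24, 28, 36, 67, 87]

Sorted: [3, 24, 28, 36, 67, 87]


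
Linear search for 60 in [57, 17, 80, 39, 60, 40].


i=0: 57!=60
i=1: 17!=60
i=2: 80!=60
i=3: 39!=60
i=4: 60==60 found!

Found at 4, 5 comps


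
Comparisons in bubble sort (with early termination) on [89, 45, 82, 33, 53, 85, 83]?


Algorithm: bubble sort (with early termination)
Input: [89, 45, 82, 33, 53, 85, 83]
Sorted: [33, 45, 53, 82, 83, 85, 89]

18


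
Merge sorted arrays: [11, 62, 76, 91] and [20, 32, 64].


Take 11 from A
Take 20 from B
Take 32 from B
Take 62 from A
Take 64 from B

Merged: [11, 20, 32, 62, 64, 76, 91]


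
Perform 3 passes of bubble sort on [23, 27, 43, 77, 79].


Initial: [23, 27, 43, 77, 79]
Pass 1: [23, 27, 43, 77, 79] (0 swaps)
Pass 2: [23, 27, 43, 77, 79] (0 swaps)
Pass 3: [23, 27, 43, 77, 79] (0 swaps)

After 3 passes: [23, 27, 43, 77, 79]


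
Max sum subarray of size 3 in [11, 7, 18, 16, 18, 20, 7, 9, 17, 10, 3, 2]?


[0:3]: 36
[1:4]: 41
[2:5]: 52
[3:6]: 54
[4:7]: 45
[5:8]: 36
[6:9]: 33
[7:10]: 36
[8:11]: 30
[9:12]: 15

Max: 54 at [3:6]


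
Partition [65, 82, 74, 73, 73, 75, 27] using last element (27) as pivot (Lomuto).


Pivot: 27
Place pivot at 0: [27, 82, 74, 73, 73, 75, 65]

Partitioned: [27, 82, 74, 73, 73, 75, 65]


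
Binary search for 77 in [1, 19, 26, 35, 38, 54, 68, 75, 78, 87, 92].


Step 1: lo=0, hi=10, mid=5, val=54
Step 2: lo=6, hi=10, mid=8, val=78
Step 3: lo=6, hi=7, mid=6, val=68
Step 4: lo=7, hi=7, mid=7, val=75

Not found


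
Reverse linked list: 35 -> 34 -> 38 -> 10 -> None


Step 1: curr=35, set curr.next=prev(None) | reversed so far: 35
Step 2: curr=34, set curr.next=prev(35) | reversed so far: 34 -> 35
Step 3: curr=38, set curr.next=prev(34) | reversed so far: 38 -> 34 -> 35
Step 4: curr=10, set curr.next=prev(38) | reversed so far: 10 -> 38 -> 34 -> 35

10 -> 38 -> 34 -> 35 -> None


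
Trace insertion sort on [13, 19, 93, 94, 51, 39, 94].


Initial: [13, 19, 93, 94, 51, 39, 94]
Insert 19: [13, 19, 93, 94, 51, 39, 94]
Insert 93: [13, 19, 93, 94, 51, 39, 94]
Insert 94: [13, 19, 93, 94, 51, 39, 94]
Insert 51: [13, 19, 51, 93, 94, 39, 94]
Insert 39: [13, 19, 39, 51, 93, 94, 94]
Insert 94: [13, 19, 39, 51, 93, 94, 94]

Sorted: [13, 19, 39, 51, 93, 94, 94]


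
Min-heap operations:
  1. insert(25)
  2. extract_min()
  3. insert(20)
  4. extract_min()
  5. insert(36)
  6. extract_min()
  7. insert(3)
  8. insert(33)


insert(25) -> [25]
extract_min()->25, []
insert(20) -> [20]
extract_min()->20, []
insert(36) -> [36]
extract_min()->36, []
insert(3) -> [3]
insert(33) -> [3, 33]

Final heap: [3, 33]


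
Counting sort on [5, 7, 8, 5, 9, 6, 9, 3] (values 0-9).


Input: [5, 7, 8, 5, 9, 6, 9, 3]
Counts: [0, 0, 0, 1, 0, 2, 1, 1, 1, 2]

Sorted: [3, 5, 5, 6, 7, 8, 9, 9]


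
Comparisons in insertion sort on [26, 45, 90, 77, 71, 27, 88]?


Algorithm: insertion sort
Input: [26, 45, 90, 77, 71, 27, 88]
Sorted: [26, 27, 45, 71, 77, 88, 90]

14


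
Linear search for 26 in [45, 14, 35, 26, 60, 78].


i=0: 45!=26
i=1: 14!=26
i=2: 35!=26
i=3: 26==26 found!

Found at 3, 4 comps


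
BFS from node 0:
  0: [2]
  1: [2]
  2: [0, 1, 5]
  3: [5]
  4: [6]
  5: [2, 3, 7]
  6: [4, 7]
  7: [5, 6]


Visit 0, enqueue [2]
Visit 2, enqueue [1, 5]
Visit 1, enqueue []
Visit 5, enqueue [3, 7]
Visit 3, enqueue []
Visit 7, enqueue [6]
Visit 6, enqueue [4]
Visit 4, enqueue []

BFS order: [0, 2, 1, 5, 3, 7, 6, 4]


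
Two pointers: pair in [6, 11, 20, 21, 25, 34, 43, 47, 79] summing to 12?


lo=0(6)+hi=8(79)=85
lo=0(6)+hi=7(47)=53
lo=0(6)+hi=6(43)=49
lo=0(6)+hi=5(34)=40
lo=0(6)+hi=4(25)=31
lo=0(6)+hi=3(21)=27
lo=0(6)+hi=2(20)=26
lo=0(6)+hi=1(11)=17

No pair found


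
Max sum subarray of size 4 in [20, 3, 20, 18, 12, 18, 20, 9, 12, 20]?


[0:4]: 61
[1:5]: 53
[2:6]: 68
[3:7]: 68
[4:8]: 59
[5:9]: 59
[6:10]: 61

Max: 68 at [2:6]


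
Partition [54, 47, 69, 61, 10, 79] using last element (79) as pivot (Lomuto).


Pivot: 79
  54 <= 79: advance i (no swap)
  47 <= 79: advance i (no swap)
  69 <= 79: advance i (no swap)
  61 <= 79: advance i (no swap)
  10 <= 79: advance i (no swap)
Place pivot at 5: [54, 47, 69, 61, 10, 79]

Partitioned: [54, 47, 69, 61, 10, 79]


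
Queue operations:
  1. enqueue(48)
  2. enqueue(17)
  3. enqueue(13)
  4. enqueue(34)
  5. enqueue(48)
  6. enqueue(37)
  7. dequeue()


enqueue(48) -> [48]
enqueue(17) -> [48, 17]
enqueue(13) -> [48, 17, 13]
enqueue(34) -> [48, 17, 13, 34]
enqueue(48) -> [48, 17, 13, 34, 48]
enqueue(37) -> [48, 17, 13, 34, 48, 37]
dequeue()->48, [17, 13, 34, 48, 37]

Final queue: [17, 13, 34, 48, 37]


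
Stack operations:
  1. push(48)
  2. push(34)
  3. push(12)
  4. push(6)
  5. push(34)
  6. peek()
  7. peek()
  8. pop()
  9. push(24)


push(48) -> [48]
push(34) -> [48, 34]
push(12) -> [48, 34, 12]
push(6) -> [48, 34, 12, 6]
push(34) -> [48, 34, 12, 6, 34]
peek()->34
peek()->34
pop()->34, [48, 34, 12, 6]
push(24) -> [48, 34, 12, 6, 24]

Final stack: [48, 34, 12, 6, 24]


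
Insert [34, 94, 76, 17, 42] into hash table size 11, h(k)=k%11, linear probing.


Insert 34: h=1 -> slot 1
Insert 94: h=6 -> slot 6
Insert 76: h=10 -> slot 10
Insert 17: h=6, 1 probes -> slot 7
Insert 42: h=9 -> slot 9

Table: [None, 34, None, None, None, None, 94, 17, None, 42, 76]


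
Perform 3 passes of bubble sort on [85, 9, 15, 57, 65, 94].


Initial: [85, 9, 15, 57, 65, 94]
Pass 1: [9, 15, 57, 65, 85, 94] (4 swaps)
Pass 2: [9, 15, 57, 65, 85, 94] (0 swaps)
Pass 3: [9, 15, 57, 65, 85, 94] (0 swaps)

After 3 passes: [9, 15, 57, 65, 85, 94]


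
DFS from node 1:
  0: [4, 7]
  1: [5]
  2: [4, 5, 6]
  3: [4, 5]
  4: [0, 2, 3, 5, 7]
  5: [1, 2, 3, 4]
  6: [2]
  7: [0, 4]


Visit 1, push [5]
Visit 5, push [4, 3, 2]
Visit 2, push [6, 4]
Visit 4, push [7, 3, 0]
Visit 0, push [7]
Visit 7, push []
Visit 3, push []
Visit 6, push []

DFS order: [1, 5, 2, 4, 0, 7, 3, 6]


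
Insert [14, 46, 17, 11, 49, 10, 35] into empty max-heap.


Insert 14: [14]
Insert 46: [46, 14]
Insert 17: [46, 14, 17]
Insert 11: [46, 14, 17, 11]
Insert 49: [49, 46, 17, 11, 14]
Insert 10: [49, 46, 17, 11, 14, 10]
Insert 35: [49, 46, 35, 11, 14, 10, 17]

Final heap: [49, 46, 35, 11, 14, 10, 17]


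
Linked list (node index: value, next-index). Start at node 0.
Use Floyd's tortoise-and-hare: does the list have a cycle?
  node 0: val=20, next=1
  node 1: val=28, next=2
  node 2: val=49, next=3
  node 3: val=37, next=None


Floyd's tortoise (slow, +1) and hare (fast, +2):
  init: slow=0, fast=0
  step 1: slow=1, fast=2
  step 2: fast 2->3->None, no cycle

Cycle: no


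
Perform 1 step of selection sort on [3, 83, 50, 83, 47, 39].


Initial: [3, 83, 50, 83, 47, 39]
Step 1: min=3 at 0
  Swap: [3, 83, 50, 83, 47, 39]

After 1 step: [3, 83, 50, 83, 47, 39]


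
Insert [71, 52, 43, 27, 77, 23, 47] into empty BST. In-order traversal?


Insert 71: root
Insert 52: L from 71
Insert 43: L from 71 -> L from 52
Insert 27: L from 71 -> L from 52 -> L from 43
Insert 77: R from 71
Insert 23: L from 71 -> L from 52 -> L from 43 -> L from 27
Insert 47: L from 71 -> L from 52 -> R from 43

In-order: [23, 27, 43, 47, 52, 71, 77]


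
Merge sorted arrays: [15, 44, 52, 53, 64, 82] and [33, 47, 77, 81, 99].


Take 15 from A
Take 33 from B
Take 44 from A
Take 47 from B
Take 52 from A
Take 53 from A
Take 64 from A
Take 77 from B
Take 81 from B
Take 82 from A

Merged: [15, 33, 44, 47, 52, 53, 64, 77, 81, 82, 99]


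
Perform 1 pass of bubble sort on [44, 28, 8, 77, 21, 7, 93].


Initial: [44, 28, 8, 77, 21, 7, 93]
Pass 1: [28, 8, 44, 21, 7, 77, 93] (4 swaps)

After 1 pass: [28, 8, 44, 21, 7, 77, 93]


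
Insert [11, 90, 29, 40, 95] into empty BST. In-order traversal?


Insert 11: root
Insert 90: R from 11
Insert 29: R from 11 -> L from 90
Insert 40: R from 11 -> L from 90 -> R from 29
Insert 95: R from 11 -> R from 90

In-order: [11, 29, 40, 90, 95]


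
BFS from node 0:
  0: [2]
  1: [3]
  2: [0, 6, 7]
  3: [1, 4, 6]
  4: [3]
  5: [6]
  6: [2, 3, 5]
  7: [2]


Visit 0, enqueue [2]
Visit 2, enqueue [6, 7]
Visit 6, enqueue [3, 5]
Visit 7, enqueue []
Visit 3, enqueue [1, 4]
Visit 5, enqueue []
Visit 1, enqueue []
Visit 4, enqueue []

BFS order: [0, 2, 6, 7, 3, 5, 1, 4]


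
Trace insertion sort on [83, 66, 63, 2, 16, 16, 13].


Initial: [83, 66, 63, 2, 16, 16, 13]
Insert 66: [66, 83, 63, 2, 16, 16, 13]
Insert 63: [63, 66, 83, 2, 16, 16, 13]
Insert 2: [2, 63, 66, 83, 16, 16, 13]
Insert 16: [2, 16, 63, 66, 83, 16, 13]
Insert 16: [2, 16, 16, 63, 66, 83, 13]
Insert 13: [2, 13, 16, 16, 63, 66, 83]

Sorted: [2, 13, 16, 16, 63, 66, 83]


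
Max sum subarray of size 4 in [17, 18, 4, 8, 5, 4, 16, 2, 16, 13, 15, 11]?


[0:4]: 47
[1:5]: 35
[2:6]: 21
[3:7]: 33
[4:8]: 27
[5:9]: 38
[6:10]: 47
[7:11]: 46
[8:12]: 55

Max: 55 at [8:12]


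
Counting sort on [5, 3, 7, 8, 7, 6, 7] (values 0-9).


Input: [5, 3, 7, 8, 7, 6, 7]
Counts: [0, 0, 0, 1, 0, 1, 1, 3, 1, 0]

Sorted: [3, 5, 6, 7, 7, 7, 8]


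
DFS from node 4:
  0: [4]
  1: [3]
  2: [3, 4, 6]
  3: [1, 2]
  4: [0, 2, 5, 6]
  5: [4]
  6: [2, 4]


Visit 4, push [6, 5, 2, 0]
Visit 0, push []
Visit 2, push [6, 3]
Visit 3, push [1]
Visit 1, push []
Visit 6, push []
Visit 5, push []

DFS order: [4, 0, 2, 3, 1, 6, 5]


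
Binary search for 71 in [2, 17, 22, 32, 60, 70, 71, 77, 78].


Step 1: lo=0, hi=8, mid=4, val=60
Step 2: lo=5, hi=8, mid=6, val=71

Found at index 6


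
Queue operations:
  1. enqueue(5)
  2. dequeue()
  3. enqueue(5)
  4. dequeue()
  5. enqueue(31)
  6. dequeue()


enqueue(5) -> [5]
dequeue()->5, []
enqueue(5) -> [5]
dequeue()->5, []
enqueue(31) -> [31]
dequeue()->31, []

Final queue: []


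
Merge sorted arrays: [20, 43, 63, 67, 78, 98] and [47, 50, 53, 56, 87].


Take 20 from A
Take 43 from A
Take 47 from B
Take 50 from B
Take 53 from B
Take 56 from B
Take 63 from A
Take 67 from A
Take 78 from A
Take 87 from B

Merged: [20, 43, 47, 50, 53, 56, 63, 67, 78, 87, 98]


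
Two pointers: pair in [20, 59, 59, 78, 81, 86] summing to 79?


lo=0(20)+hi=5(86)=106
lo=0(20)+hi=4(81)=101
lo=0(20)+hi=3(78)=98
lo=0(20)+hi=2(59)=79

Yes: 20+59=79


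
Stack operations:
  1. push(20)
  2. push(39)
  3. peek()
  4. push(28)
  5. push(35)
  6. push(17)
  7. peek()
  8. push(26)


push(20) -> [20]
push(39) -> [20, 39]
peek()->39
push(28) -> [20, 39, 28]
push(35) -> [20, 39, 28, 35]
push(17) -> [20, 39, 28, 35, 17]
peek()->17
push(26) -> [20, 39, 28, 35, 17, 26]

Final stack: [20, 39, 28, 35, 17, 26]


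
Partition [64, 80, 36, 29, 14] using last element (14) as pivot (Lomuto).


Pivot: 14
Place pivot at 0: [14, 80, 36, 29, 64]

Partitioned: [14, 80, 36, 29, 64]


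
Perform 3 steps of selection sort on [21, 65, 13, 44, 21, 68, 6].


Initial: [21, 65, 13, 44, 21, 68, 6]
Step 1: min=6 at 6
  Swap: [6, 65, 13, 44, 21, 68, 21]
Step 2: min=13 at 2
  Swap: [6, 13, 65, 44, 21, 68, 21]
Step 3: min=21 at 4
  Swap: [6, 13, 21, 44, 65, 68, 21]

After 3 steps: [6, 13, 21, 44, 65, 68, 21]


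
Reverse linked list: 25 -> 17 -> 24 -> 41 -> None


Step 1: curr=25, set curr.next=prev(None) | reversed so far: 25
Step 2: curr=17, set curr.next=prev(25) | reversed so far: 17 -> 25
Step 3: curr=24, set curr.next=prev(17) | reversed so far: 24 -> 17 -> 25
Step 4: curr=41, set curr.next=prev(24) | reversed so far: 41 -> 24 -> 17 -> 25

41 -> 24 -> 17 -> 25 -> None


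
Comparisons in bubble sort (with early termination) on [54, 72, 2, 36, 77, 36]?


Algorithm: bubble sort (with early termination)
Input: [54, 72, 2, 36, 77, 36]
Sorted: [2, 36, 36, 54, 72, 77]

14


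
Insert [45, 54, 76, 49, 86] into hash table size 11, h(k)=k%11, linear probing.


Insert 45: h=1 -> slot 1
Insert 54: h=10 -> slot 10
Insert 76: h=10, 1 probes -> slot 0
Insert 49: h=5 -> slot 5
Insert 86: h=9 -> slot 9

Table: [76, 45, None, None, None, 49, None, None, None, 86, 54]


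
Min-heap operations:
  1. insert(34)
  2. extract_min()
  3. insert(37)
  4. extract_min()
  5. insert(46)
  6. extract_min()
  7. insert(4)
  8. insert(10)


insert(34) -> [34]
extract_min()->34, []
insert(37) -> [37]
extract_min()->37, []
insert(46) -> [46]
extract_min()->46, []
insert(4) -> [4]
insert(10) -> [4, 10]

Final heap: [4, 10]


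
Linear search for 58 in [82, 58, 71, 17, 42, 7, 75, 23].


i=0: 82!=58
i=1: 58==58 found!

Found at 1, 2 comps


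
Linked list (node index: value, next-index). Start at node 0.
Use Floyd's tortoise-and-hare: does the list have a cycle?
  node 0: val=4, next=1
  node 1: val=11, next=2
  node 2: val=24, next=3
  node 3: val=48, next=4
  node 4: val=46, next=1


Floyd's tortoise (slow, +1) and hare (fast, +2):
  init: slow=0, fast=0
  step 1: slow=1, fast=2
  step 2: slow=2, fast=4
  step 3: slow=3, fast=2
  step 4: slow=4, fast=4
  slow == fast at node 4: cycle detected

Cycle: yes


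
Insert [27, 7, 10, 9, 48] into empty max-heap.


Insert 27: [27]
Insert 7: [27, 7]
Insert 10: [27, 7, 10]
Insert 9: [27, 9, 10, 7]
Insert 48: [48, 27, 10, 7, 9]

Final heap: [48, 27, 10, 7, 9]


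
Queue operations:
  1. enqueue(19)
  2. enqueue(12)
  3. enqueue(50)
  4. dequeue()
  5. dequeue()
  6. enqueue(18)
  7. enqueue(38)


enqueue(19) -> [19]
enqueue(12) -> [19, 12]
enqueue(50) -> [19, 12, 50]
dequeue()->19, [12, 50]
dequeue()->12, [50]
enqueue(18) -> [50, 18]
enqueue(38) -> [50, 18, 38]

Final queue: [50, 18, 38]


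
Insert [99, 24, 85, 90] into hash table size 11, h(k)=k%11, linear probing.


Insert 99: h=0 -> slot 0
Insert 24: h=2 -> slot 2
Insert 85: h=8 -> slot 8
Insert 90: h=2, 1 probes -> slot 3

Table: [99, None, 24, 90, None, None, None, None, 85, None, None]


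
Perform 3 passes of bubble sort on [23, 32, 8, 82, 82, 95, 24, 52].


Initial: [23, 32, 8, 82, 82, 95, 24, 52]
Pass 1: [23, 8, 32, 82, 82, 24, 52, 95] (3 swaps)
Pass 2: [8, 23, 32, 82, 24, 52, 82, 95] (3 swaps)
Pass 3: [8, 23, 32, 24, 52, 82, 82, 95] (2 swaps)

After 3 passes: [8, 23, 32, 24, 52, 82, 82, 95]


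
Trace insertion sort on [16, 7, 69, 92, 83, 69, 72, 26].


Initial: [16, 7, 69, 92, 83, 69, 72, 26]
Insert 7: [7, 16, 69, 92, 83, 69, 72, 26]
Insert 69: [7, 16, 69, 92, 83, 69, 72, 26]
Insert 92: [7, 16, 69, 92, 83, 69, 72, 26]
Insert 83: [7, 16, 69, 83, 92, 69, 72, 26]
Insert 69: [7, 16, 69, 69, 83, 92, 72, 26]
Insert 72: [7, 16, 69, 69, 72, 83, 92, 26]
Insert 26: [7, 16, 26, 69, 69, 72, 83, 92]

Sorted: [7, 16, 26, 69, 69, 72, 83, 92]


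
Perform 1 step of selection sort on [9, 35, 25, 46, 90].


Initial: [9, 35, 25, 46, 90]
Step 1: min=9 at 0
  Swap: [9, 35, 25, 46, 90]

After 1 step: [9, 35, 25, 46, 90]


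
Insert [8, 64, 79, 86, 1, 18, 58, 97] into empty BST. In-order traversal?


Insert 8: root
Insert 64: R from 8
Insert 79: R from 8 -> R from 64
Insert 86: R from 8 -> R from 64 -> R from 79
Insert 1: L from 8
Insert 18: R from 8 -> L from 64
Insert 58: R from 8 -> L from 64 -> R from 18
Insert 97: R from 8 -> R from 64 -> R from 79 -> R from 86

In-order: [1, 8, 18, 58, 64, 79, 86, 97]


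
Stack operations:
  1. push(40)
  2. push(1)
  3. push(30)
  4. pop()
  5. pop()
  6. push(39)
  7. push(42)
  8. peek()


push(40) -> [40]
push(1) -> [40, 1]
push(30) -> [40, 1, 30]
pop()->30, [40, 1]
pop()->1, [40]
push(39) -> [40, 39]
push(42) -> [40, 39, 42]
peek()->42

Final stack: [40, 39, 42]


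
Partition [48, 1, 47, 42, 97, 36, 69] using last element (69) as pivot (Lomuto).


Pivot: 69
  48 <= 69: advance i (no swap)
  1 <= 69: advance i (no swap)
  47 <= 69: advance i (no swap)
  42 <= 69: advance i (no swap)
  36 <= 69: swap -> [48, 1, 47, 42, 36, 97, 69]
Place pivot at 5: [48, 1, 47, 42, 36, 69, 97]

Partitioned: [48, 1, 47, 42, 36, 69, 97]


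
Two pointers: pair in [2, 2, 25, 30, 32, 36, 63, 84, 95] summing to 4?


lo=0(2)+hi=8(95)=97
lo=0(2)+hi=7(84)=86
lo=0(2)+hi=6(63)=65
lo=0(2)+hi=5(36)=38
lo=0(2)+hi=4(32)=34
lo=0(2)+hi=3(30)=32
lo=0(2)+hi=2(25)=27
lo=0(2)+hi=1(2)=4

Yes: 2+2=4


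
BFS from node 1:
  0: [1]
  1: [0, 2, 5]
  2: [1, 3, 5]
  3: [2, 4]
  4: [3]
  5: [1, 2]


Visit 1, enqueue [0, 2, 5]
Visit 0, enqueue []
Visit 2, enqueue [3]
Visit 5, enqueue []
Visit 3, enqueue [4]
Visit 4, enqueue []

BFS order: [1, 0, 2, 5, 3, 4]


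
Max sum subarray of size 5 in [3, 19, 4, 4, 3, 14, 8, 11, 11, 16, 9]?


[0:5]: 33
[1:6]: 44
[2:7]: 33
[3:8]: 40
[4:9]: 47
[5:10]: 60
[6:11]: 55

Max: 60 at [5:10]


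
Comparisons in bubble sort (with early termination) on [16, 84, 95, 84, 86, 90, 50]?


Algorithm: bubble sort (with early termination)
Input: [16, 84, 95, 84, 86, 90, 50]
Sorted: [16, 50, 84, 84, 86, 90, 95]

21


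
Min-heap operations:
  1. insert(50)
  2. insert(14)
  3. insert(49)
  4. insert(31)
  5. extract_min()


insert(50) -> [50]
insert(14) -> [14, 50]
insert(49) -> [14, 50, 49]
insert(31) -> [14, 31, 49, 50]
extract_min()->14, [31, 50, 49]

Final heap: [31, 50, 49]


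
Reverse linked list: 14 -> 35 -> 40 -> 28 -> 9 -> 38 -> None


Step 1: curr=14, set curr.next=prev(None) | reversed so far: 14
Step 2: curr=35, set curr.next=prev(14) | reversed so far: 35 -> 14
Step 3: curr=40, set curr.next=prev(35) | reversed so far: 40 -> 35 -> 14
Step 4: curr=28, set curr.next=prev(40) | reversed so far: 28 -> 40 -> 35 -> 14
Step 5: curr=9, set curr.next=prev(28) | reversed so far: 9 -> 28 -> 40 -> 35 -> 14
Step 6: curr=38, set curr.next=prev(9) | reversed so far: 38 -> 9 -> 28 -> 40 -> 35 -> 14

38 -> 9 -> 28 -> 40 -> 35 -> 14 -> None


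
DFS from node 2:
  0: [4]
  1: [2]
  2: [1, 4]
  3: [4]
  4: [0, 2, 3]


Visit 2, push [4, 1]
Visit 1, push []
Visit 4, push [3, 0]
Visit 0, push []
Visit 3, push []

DFS order: [2, 1, 4, 0, 3]


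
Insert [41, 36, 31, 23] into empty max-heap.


Insert 41: [41]
Insert 36: [41, 36]
Insert 31: [41, 36, 31]
Insert 23: [41, 36, 31, 23]

Final heap: [41, 36, 31, 23]


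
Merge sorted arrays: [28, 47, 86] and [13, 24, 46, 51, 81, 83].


Take 13 from B
Take 24 from B
Take 28 from A
Take 46 from B
Take 47 from A
Take 51 from B
Take 81 from B
Take 83 from B

Merged: [13, 24, 28, 46, 47, 51, 81, 83, 86]


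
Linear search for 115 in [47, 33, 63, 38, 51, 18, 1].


i=0: 47!=115
i=1: 33!=115
i=2: 63!=115
i=3: 38!=115
i=4: 51!=115
i=5: 18!=115
i=6: 1!=115

Not found, 7 comps


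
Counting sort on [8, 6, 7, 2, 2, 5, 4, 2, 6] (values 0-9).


Input: [8, 6, 7, 2, 2, 5, 4, 2, 6]
Counts: [0, 0, 3, 0, 1, 1, 2, 1, 1, 0]

Sorted: [2, 2, 2, 4, 5, 6, 6, 7, 8]


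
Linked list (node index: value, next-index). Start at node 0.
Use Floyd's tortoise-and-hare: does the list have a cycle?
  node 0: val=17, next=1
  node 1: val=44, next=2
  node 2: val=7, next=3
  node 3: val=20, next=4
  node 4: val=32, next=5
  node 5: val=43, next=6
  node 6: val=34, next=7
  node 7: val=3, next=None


Floyd's tortoise (slow, +1) and hare (fast, +2):
  init: slow=0, fast=0
  step 1: slow=1, fast=2
  step 2: slow=2, fast=4
  step 3: slow=3, fast=6
  step 4: fast 6->7->None, no cycle

Cycle: no


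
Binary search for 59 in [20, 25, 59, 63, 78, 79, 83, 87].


Step 1: lo=0, hi=7, mid=3, val=63
Step 2: lo=0, hi=2, mid=1, val=25
Step 3: lo=2, hi=2, mid=2, val=59

Found at index 2


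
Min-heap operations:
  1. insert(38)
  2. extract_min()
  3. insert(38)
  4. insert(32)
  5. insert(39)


insert(38) -> [38]
extract_min()->38, []
insert(38) -> [38]
insert(32) -> [32, 38]
insert(39) -> [32, 38, 39]

Final heap: [32, 38, 39]


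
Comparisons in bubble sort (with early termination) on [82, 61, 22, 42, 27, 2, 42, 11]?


Algorithm: bubble sort (with early termination)
Input: [82, 61, 22, 42, 27, 2, 42, 11]
Sorted: [2, 11, 22, 27, 42, 42, 61, 82]

28


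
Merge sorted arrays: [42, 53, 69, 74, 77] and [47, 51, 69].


Take 42 from A
Take 47 from B
Take 51 from B
Take 53 from A
Take 69 from A
Take 69 from B

Merged: [42, 47, 51, 53, 69, 69, 74, 77]


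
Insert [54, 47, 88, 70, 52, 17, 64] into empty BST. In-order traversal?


Insert 54: root
Insert 47: L from 54
Insert 88: R from 54
Insert 70: R from 54 -> L from 88
Insert 52: L from 54 -> R from 47
Insert 17: L from 54 -> L from 47
Insert 64: R from 54 -> L from 88 -> L from 70

In-order: [17, 47, 52, 54, 64, 70, 88]


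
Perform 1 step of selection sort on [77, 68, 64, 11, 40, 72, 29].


Initial: [77, 68, 64, 11, 40, 72, 29]
Step 1: min=11 at 3
  Swap: [11, 68, 64, 77, 40, 72, 29]

After 1 step: [11, 68, 64, 77, 40, 72, 29]


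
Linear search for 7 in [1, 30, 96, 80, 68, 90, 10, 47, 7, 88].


i=0: 1!=7
i=1: 30!=7
i=2: 96!=7
i=3: 80!=7
i=4: 68!=7
i=5: 90!=7
i=6: 10!=7
i=7: 47!=7
i=8: 7==7 found!

Found at 8, 9 comps


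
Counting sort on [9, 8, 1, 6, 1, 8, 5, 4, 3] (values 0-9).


Input: [9, 8, 1, 6, 1, 8, 5, 4, 3]
Counts: [0, 2, 0, 1, 1, 1, 1, 0, 2, 1]

Sorted: [1, 1, 3, 4, 5, 6, 8, 8, 9]


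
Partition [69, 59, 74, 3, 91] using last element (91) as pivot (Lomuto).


Pivot: 91
  69 <= 91: advance i (no swap)
  59 <= 91: advance i (no swap)
  74 <= 91: advance i (no swap)
  3 <= 91: advance i (no swap)
Place pivot at 4: [69, 59, 74, 3, 91]

Partitioned: [69, 59, 74, 3, 91]


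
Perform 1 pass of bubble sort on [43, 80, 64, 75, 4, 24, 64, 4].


Initial: [43, 80, 64, 75, 4, 24, 64, 4]
Pass 1: [43, 64, 75, 4, 24, 64, 4, 80] (6 swaps)

After 1 pass: [43, 64, 75, 4, 24, 64, 4, 80]


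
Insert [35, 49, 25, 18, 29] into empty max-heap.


Insert 35: [35]
Insert 49: [49, 35]
Insert 25: [49, 35, 25]
Insert 18: [49, 35, 25, 18]
Insert 29: [49, 35, 25, 18, 29]

Final heap: [49, 35, 25, 18, 29]


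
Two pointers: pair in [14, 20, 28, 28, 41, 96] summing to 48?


lo=0(14)+hi=5(96)=110
lo=0(14)+hi=4(41)=55
lo=0(14)+hi=3(28)=42
lo=1(20)+hi=3(28)=48

Yes: 20+28=48


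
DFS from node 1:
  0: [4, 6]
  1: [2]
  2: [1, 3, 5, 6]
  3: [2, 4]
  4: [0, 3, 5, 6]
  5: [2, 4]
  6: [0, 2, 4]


Visit 1, push [2]
Visit 2, push [6, 5, 3]
Visit 3, push [4]
Visit 4, push [6, 5, 0]
Visit 0, push [6]
Visit 6, push []
Visit 5, push []

DFS order: [1, 2, 3, 4, 0, 6, 5]


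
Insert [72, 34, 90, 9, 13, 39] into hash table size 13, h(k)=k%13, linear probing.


Insert 72: h=7 -> slot 7
Insert 34: h=8 -> slot 8
Insert 90: h=12 -> slot 12
Insert 9: h=9 -> slot 9
Insert 13: h=0 -> slot 0
Insert 39: h=0, 1 probes -> slot 1

Table: [13, 39, None, None, None, None, None, 72, 34, 9, None, None, 90]


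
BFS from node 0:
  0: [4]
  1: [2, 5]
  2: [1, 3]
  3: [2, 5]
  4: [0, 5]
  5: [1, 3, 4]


Visit 0, enqueue [4]
Visit 4, enqueue [5]
Visit 5, enqueue [1, 3]
Visit 1, enqueue [2]
Visit 3, enqueue []
Visit 2, enqueue []

BFS order: [0, 4, 5, 1, 3, 2]


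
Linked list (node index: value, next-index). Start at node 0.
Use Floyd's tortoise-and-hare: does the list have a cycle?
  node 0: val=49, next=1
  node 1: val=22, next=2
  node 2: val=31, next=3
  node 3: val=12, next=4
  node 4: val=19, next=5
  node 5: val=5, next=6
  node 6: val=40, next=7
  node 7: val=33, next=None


Floyd's tortoise (slow, +1) and hare (fast, +2):
  init: slow=0, fast=0
  step 1: slow=1, fast=2
  step 2: slow=2, fast=4
  step 3: slow=3, fast=6
  step 4: fast 6->7->None, no cycle

Cycle: no


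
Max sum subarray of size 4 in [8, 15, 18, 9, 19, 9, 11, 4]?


[0:4]: 50
[1:5]: 61
[2:6]: 55
[3:7]: 48
[4:8]: 43

Max: 61 at [1:5]


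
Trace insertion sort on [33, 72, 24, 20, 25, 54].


Initial: [33, 72, 24, 20, 25, 54]
Insert 72: [33, 72, 24, 20, 25, 54]
Insert 24: [24, 33, 72, 20, 25, 54]
Insert 20: [20, 24, 33, 72, 25, 54]
Insert 25: [20, 24, 25, 33, 72, 54]
Insert 54: [20, 24, 25, 33, 54, 72]

Sorted: [20, 24, 25, 33, 54, 72]


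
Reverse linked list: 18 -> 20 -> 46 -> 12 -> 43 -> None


Step 1: curr=18, set curr.next=prev(None) | reversed so far: 18
Step 2: curr=20, set curr.next=prev(18) | reversed so far: 20 -> 18
Step 3: curr=46, set curr.next=prev(20) | reversed so far: 46 -> 20 -> 18
Step 4: curr=12, set curr.next=prev(46) | reversed so far: 12 -> 46 -> 20 -> 18
Step 5: curr=43, set curr.next=prev(12) | reversed so far: 43 -> 12 -> 46 -> 20 -> 18

43 -> 12 -> 46 -> 20 -> 18 -> None


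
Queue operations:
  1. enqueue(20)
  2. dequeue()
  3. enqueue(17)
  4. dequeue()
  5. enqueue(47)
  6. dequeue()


enqueue(20) -> [20]
dequeue()->20, []
enqueue(17) -> [17]
dequeue()->17, []
enqueue(47) -> [47]
dequeue()->47, []

Final queue: []


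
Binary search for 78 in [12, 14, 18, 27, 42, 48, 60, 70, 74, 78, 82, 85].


Step 1: lo=0, hi=11, mid=5, val=48
Step 2: lo=6, hi=11, mid=8, val=74
Step 3: lo=9, hi=11, mid=10, val=82
Step 4: lo=9, hi=9, mid=9, val=78

Found at index 9


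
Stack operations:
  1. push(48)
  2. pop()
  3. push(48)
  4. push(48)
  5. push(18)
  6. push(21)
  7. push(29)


push(48) -> [48]
pop()->48, []
push(48) -> [48]
push(48) -> [48, 48]
push(18) -> [48, 48, 18]
push(21) -> [48, 48, 18, 21]
push(29) -> [48, 48, 18, 21, 29]

Final stack: [48, 48, 18, 21, 29]


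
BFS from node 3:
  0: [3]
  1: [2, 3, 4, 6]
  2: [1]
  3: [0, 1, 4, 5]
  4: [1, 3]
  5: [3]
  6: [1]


Visit 3, enqueue [0, 1, 4, 5]
Visit 0, enqueue []
Visit 1, enqueue [2, 6]
Visit 4, enqueue []
Visit 5, enqueue []
Visit 2, enqueue []
Visit 6, enqueue []

BFS order: [3, 0, 1, 4, 5, 2, 6]


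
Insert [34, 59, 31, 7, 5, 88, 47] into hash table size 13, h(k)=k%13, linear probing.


Insert 34: h=8 -> slot 8
Insert 59: h=7 -> slot 7
Insert 31: h=5 -> slot 5
Insert 7: h=7, 2 probes -> slot 9
Insert 5: h=5, 1 probes -> slot 6
Insert 88: h=10 -> slot 10
Insert 47: h=8, 3 probes -> slot 11

Table: [None, None, None, None, None, 31, 5, 59, 34, 7, 88, 47, None]


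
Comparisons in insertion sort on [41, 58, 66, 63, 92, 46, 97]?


Algorithm: insertion sort
Input: [41, 58, 66, 63, 92, 46, 97]
Sorted: [41, 46, 58, 63, 66, 92, 97]

11


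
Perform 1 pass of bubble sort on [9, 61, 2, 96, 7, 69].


Initial: [9, 61, 2, 96, 7, 69]
Pass 1: [9, 2, 61, 7, 69, 96] (3 swaps)

After 1 pass: [9, 2, 61, 7, 69, 96]


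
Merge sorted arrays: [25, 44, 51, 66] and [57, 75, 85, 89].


Take 25 from A
Take 44 from A
Take 51 from A
Take 57 from B
Take 66 from A

Merged: [25, 44, 51, 57, 66, 75, 85, 89]


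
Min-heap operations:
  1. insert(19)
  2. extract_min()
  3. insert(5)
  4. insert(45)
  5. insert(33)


insert(19) -> [19]
extract_min()->19, []
insert(5) -> [5]
insert(45) -> [5, 45]
insert(33) -> [5, 45, 33]

Final heap: [5, 45, 33]


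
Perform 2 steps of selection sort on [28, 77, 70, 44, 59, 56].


Initial: [28, 77, 70, 44, 59, 56]
Step 1: min=28 at 0
  Swap: [28, 77, 70, 44, 59, 56]
Step 2: min=44 at 3
  Swap: [28, 44, 70, 77, 59, 56]

After 2 steps: [28, 44, 70, 77, 59, 56]


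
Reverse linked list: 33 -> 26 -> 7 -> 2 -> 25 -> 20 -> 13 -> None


Step 1: curr=33, set curr.next=prev(None) | reversed so far: 33
Step 2: curr=26, set curr.next=prev(33) | reversed so far: 26 -> 33
Step 3: curr=7, set curr.next=prev(26) | reversed so far: 7 -> 26 -> 33
Step 4: curr=2, set curr.next=prev(7) | reversed so far: 2 -> 7 -> 26 -> 33
Step 5: curr=25, set curr.next=prev(2) | reversed so far: 25 -> 2 -> 7 -> 26 -> 33
Step 6: curr=20, set curr.next=prev(25) | reversed so far: 20 -> 25 -> 2 -> 7 -> 26 -> 33
Step 7: curr=13, set curr.next=prev(20) | reversed so far: 13 -> 20 -> 25 -> 2 -> 7 -> 26 -> 33

13 -> 20 -> 25 -> 2 -> 7 -> 26 -> 33 -> None


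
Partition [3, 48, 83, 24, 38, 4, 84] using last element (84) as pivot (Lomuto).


Pivot: 84
  3 <= 84: advance i (no swap)
  48 <= 84: advance i (no swap)
  83 <= 84: advance i (no swap)
  24 <= 84: advance i (no swap)
  38 <= 84: advance i (no swap)
  4 <= 84: advance i (no swap)
Place pivot at 6: [3, 48, 83, 24, 38, 4, 84]

Partitioned: [3, 48, 83, 24, 38, 4, 84]


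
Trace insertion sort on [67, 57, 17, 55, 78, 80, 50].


Initial: [67, 57, 17, 55, 78, 80, 50]
Insert 57: [57, 67, 17, 55, 78, 80, 50]
Insert 17: [17, 57, 67, 55, 78, 80, 50]
Insert 55: [17, 55, 57, 67, 78, 80, 50]
Insert 78: [17, 55, 57, 67, 78, 80, 50]
Insert 80: [17, 55, 57, 67, 78, 80, 50]
Insert 50: [17, 50, 55, 57, 67, 78, 80]

Sorted: [17, 50, 55, 57, 67, 78, 80]


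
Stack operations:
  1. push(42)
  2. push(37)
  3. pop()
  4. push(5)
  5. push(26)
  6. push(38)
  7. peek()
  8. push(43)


push(42) -> [42]
push(37) -> [42, 37]
pop()->37, [42]
push(5) -> [42, 5]
push(26) -> [42, 5, 26]
push(38) -> [42, 5, 26, 38]
peek()->38
push(43) -> [42, 5, 26, 38, 43]

Final stack: [42, 5, 26, 38, 43]


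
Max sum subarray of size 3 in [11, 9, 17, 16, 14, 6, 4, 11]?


[0:3]: 37
[1:4]: 42
[2:5]: 47
[3:6]: 36
[4:7]: 24
[5:8]: 21

Max: 47 at [2:5]


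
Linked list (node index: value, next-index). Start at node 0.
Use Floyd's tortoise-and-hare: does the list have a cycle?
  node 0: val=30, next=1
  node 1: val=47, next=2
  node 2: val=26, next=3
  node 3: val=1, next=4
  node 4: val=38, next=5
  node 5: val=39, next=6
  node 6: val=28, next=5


Floyd's tortoise (slow, +1) and hare (fast, +2):
  init: slow=0, fast=0
  step 1: slow=1, fast=2
  step 2: slow=2, fast=4
  step 3: slow=3, fast=6
  step 4: slow=4, fast=6
  step 5: slow=5, fast=6
  step 6: slow=6, fast=6
  slow == fast at node 6: cycle detected

Cycle: yes


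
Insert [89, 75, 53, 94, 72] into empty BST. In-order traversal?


Insert 89: root
Insert 75: L from 89
Insert 53: L from 89 -> L from 75
Insert 94: R from 89
Insert 72: L from 89 -> L from 75 -> R from 53

In-order: [53, 72, 75, 89, 94]


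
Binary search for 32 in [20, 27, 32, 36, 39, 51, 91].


Step 1: lo=0, hi=6, mid=3, val=36
Step 2: lo=0, hi=2, mid=1, val=27
Step 3: lo=2, hi=2, mid=2, val=32

Found at index 2


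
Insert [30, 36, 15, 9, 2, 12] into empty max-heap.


Insert 30: [30]
Insert 36: [36, 30]
Insert 15: [36, 30, 15]
Insert 9: [36, 30, 15, 9]
Insert 2: [36, 30, 15, 9, 2]
Insert 12: [36, 30, 15, 9, 2, 12]

Final heap: [36, 30, 15, 9, 2, 12]


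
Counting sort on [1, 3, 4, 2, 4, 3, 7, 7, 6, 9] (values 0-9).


Input: [1, 3, 4, 2, 4, 3, 7, 7, 6, 9]
Counts: [0, 1, 1, 2, 2, 0, 1, 2, 0, 1]

Sorted: [1, 2, 3, 3, 4, 4, 6, 7, 7, 9]


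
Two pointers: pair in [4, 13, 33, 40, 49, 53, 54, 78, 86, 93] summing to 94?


lo=0(4)+hi=9(93)=97
lo=0(4)+hi=8(86)=90
lo=1(13)+hi=8(86)=99
lo=1(13)+hi=7(78)=91
lo=2(33)+hi=7(78)=111
lo=2(33)+hi=6(54)=87
lo=3(40)+hi=6(54)=94

Yes: 40+54=94


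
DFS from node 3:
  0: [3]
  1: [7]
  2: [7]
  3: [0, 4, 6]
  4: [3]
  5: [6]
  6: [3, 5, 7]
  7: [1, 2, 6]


Visit 3, push [6, 4, 0]
Visit 0, push []
Visit 4, push []
Visit 6, push [7, 5]
Visit 5, push []
Visit 7, push [2, 1]
Visit 1, push []
Visit 2, push []

DFS order: [3, 0, 4, 6, 5, 7, 1, 2]


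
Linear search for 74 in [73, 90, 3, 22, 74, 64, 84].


i=0: 73!=74
i=1: 90!=74
i=2: 3!=74
i=3: 22!=74
i=4: 74==74 found!

Found at 4, 5 comps


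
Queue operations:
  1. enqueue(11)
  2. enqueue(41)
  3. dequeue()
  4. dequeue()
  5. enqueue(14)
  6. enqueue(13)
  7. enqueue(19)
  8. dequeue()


enqueue(11) -> [11]
enqueue(41) -> [11, 41]
dequeue()->11, [41]
dequeue()->41, []
enqueue(14) -> [14]
enqueue(13) -> [14, 13]
enqueue(19) -> [14, 13, 19]
dequeue()->14, [13, 19]

Final queue: [13, 19]


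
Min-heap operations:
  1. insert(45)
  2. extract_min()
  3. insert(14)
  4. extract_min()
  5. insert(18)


insert(45) -> [45]
extract_min()->45, []
insert(14) -> [14]
extract_min()->14, []
insert(18) -> [18]

Final heap: [18]


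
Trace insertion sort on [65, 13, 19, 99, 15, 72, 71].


Initial: [65, 13, 19, 99, 15, 72, 71]
Insert 13: [13, 65, 19, 99, 15, 72, 71]
Insert 19: [13, 19, 65, 99, 15, 72, 71]
Insert 99: [13, 19, 65, 99, 15, 72, 71]
Insert 15: [13, 15, 19, 65, 99, 72, 71]
Insert 72: [13, 15, 19, 65, 72, 99, 71]
Insert 71: [13, 15, 19, 65, 71, 72, 99]

Sorted: [13, 15, 19, 65, 71, 72, 99]


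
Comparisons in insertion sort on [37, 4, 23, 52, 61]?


Algorithm: insertion sort
Input: [37, 4, 23, 52, 61]
Sorted: [4, 23, 37, 52, 61]

5


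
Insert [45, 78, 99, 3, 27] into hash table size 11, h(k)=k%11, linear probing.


Insert 45: h=1 -> slot 1
Insert 78: h=1, 1 probes -> slot 2
Insert 99: h=0 -> slot 0
Insert 3: h=3 -> slot 3
Insert 27: h=5 -> slot 5

Table: [99, 45, 78, 3, None, 27, None, None, None, None, None]


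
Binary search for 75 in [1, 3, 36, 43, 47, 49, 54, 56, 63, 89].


Step 1: lo=0, hi=9, mid=4, val=47
Step 2: lo=5, hi=9, mid=7, val=56
Step 3: lo=8, hi=9, mid=8, val=63
Step 4: lo=9, hi=9, mid=9, val=89

Not found


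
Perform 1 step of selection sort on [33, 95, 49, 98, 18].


Initial: [33, 95, 49, 98, 18]
Step 1: min=18 at 4
  Swap: [18, 95, 49, 98, 33]

After 1 step: [18, 95, 49, 98, 33]


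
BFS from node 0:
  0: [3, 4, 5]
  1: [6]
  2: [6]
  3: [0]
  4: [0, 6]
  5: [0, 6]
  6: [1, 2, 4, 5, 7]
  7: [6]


Visit 0, enqueue [3, 4, 5]
Visit 3, enqueue []
Visit 4, enqueue [6]
Visit 5, enqueue []
Visit 6, enqueue [1, 2, 7]
Visit 1, enqueue []
Visit 2, enqueue []
Visit 7, enqueue []

BFS order: [0, 3, 4, 5, 6, 1, 2, 7]


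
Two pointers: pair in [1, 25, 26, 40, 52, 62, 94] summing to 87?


lo=0(1)+hi=6(94)=95
lo=0(1)+hi=5(62)=63
lo=1(25)+hi=5(62)=87

Yes: 25+62=87


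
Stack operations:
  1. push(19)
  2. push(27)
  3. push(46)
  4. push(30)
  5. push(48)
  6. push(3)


push(19) -> [19]
push(27) -> [19, 27]
push(46) -> [19, 27, 46]
push(30) -> [19, 27, 46, 30]
push(48) -> [19, 27, 46, 30, 48]
push(3) -> [19, 27, 46, 30, 48, 3]

Final stack: [19, 27, 46, 30, 48, 3]


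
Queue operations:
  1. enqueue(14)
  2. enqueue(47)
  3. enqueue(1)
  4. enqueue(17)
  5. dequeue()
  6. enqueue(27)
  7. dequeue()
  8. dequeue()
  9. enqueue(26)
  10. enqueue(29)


enqueue(14) -> [14]
enqueue(47) -> [14, 47]
enqueue(1) -> [14, 47, 1]
enqueue(17) -> [14, 47, 1, 17]
dequeue()->14, [47, 1, 17]
enqueue(27) -> [47, 1, 17, 27]
dequeue()->47, [1, 17, 27]
dequeue()->1, [17, 27]
enqueue(26) -> [17, 27, 26]
enqueue(29) -> [17, 27, 26, 29]

Final queue: [17, 27, 26, 29]


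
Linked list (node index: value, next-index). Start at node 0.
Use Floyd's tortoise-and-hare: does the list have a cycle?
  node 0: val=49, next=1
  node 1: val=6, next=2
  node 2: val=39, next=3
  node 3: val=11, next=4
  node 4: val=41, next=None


Floyd's tortoise (slow, +1) and hare (fast, +2):
  init: slow=0, fast=0
  step 1: slow=1, fast=2
  step 2: slow=2, fast=4
  step 3: fast -> None, no cycle

Cycle: no


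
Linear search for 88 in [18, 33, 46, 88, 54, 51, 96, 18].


i=0: 18!=88
i=1: 33!=88
i=2: 46!=88
i=3: 88==88 found!

Found at 3, 4 comps


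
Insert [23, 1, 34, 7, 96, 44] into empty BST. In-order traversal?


Insert 23: root
Insert 1: L from 23
Insert 34: R from 23
Insert 7: L from 23 -> R from 1
Insert 96: R from 23 -> R from 34
Insert 44: R from 23 -> R from 34 -> L from 96

In-order: [1, 7, 23, 34, 44, 96]


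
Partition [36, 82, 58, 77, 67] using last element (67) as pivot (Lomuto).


Pivot: 67
  36 <= 67: advance i (no swap)
  58 <= 67: swap -> [36, 58, 82, 77, 67]
Place pivot at 2: [36, 58, 67, 77, 82]

Partitioned: [36, 58, 67, 77, 82]


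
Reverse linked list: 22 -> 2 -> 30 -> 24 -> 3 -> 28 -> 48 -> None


Step 1: curr=22, set curr.next=prev(None) | reversed so far: 22
Step 2: curr=2, set curr.next=prev(22) | reversed so far: 2 -> 22
Step 3: curr=30, set curr.next=prev(2) | reversed so far: 30 -> 2 -> 22
Step 4: curr=24, set curr.next=prev(30) | reversed so far: 24 -> 30 -> 2 -> 22
Step 5: curr=3, set curr.next=prev(24) | reversed so far: 3 -> 24 -> 30 -> 2 -> 22
Step 6: curr=28, set curr.next=prev(3) | reversed so far: 28 -> 3 -> 24 -> 30 -> 2 -> 22
Step 7: curr=48, set curr.next=prev(28) | reversed so far: 48 -> 28 -> 3 -> 24 -> 30 -> 2 -> 22

48 -> 28 -> 3 -> 24 -> 30 -> 2 -> 22 -> None


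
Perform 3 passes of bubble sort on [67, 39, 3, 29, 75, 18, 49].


Initial: [67, 39, 3, 29, 75, 18, 49]
Pass 1: [39, 3, 29, 67, 18, 49, 75] (5 swaps)
Pass 2: [3, 29, 39, 18, 49, 67, 75] (4 swaps)
Pass 3: [3, 29, 18, 39, 49, 67, 75] (1 swaps)

After 3 passes: [3, 29, 18, 39, 49, 67, 75]


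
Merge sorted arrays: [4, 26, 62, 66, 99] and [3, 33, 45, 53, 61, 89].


Take 3 from B
Take 4 from A
Take 26 from A
Take 33 from B
Take 45 from B
Take 53 from B
Take 61 from B
Take 62 from A
Take 66 from A
Take 89 from B

Merged: [3, 4, 26, 33, 45, 53, 61, 62, 66, 89, 99]


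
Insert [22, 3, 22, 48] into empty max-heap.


Insert 22: [22]
Insert 3: [22, 3]
Insert 22: [22, 3, 22]
Insert 48: [48, 22, 22, 3]

Final heap: [48, 22, 22, 3]


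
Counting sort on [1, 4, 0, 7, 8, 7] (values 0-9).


Input: [1, 4, 0, 7, 8, 7]
Counts: [1, 1, 0, 0, 1, 0, 0, 2, 1, 0]

Sorted: [0, 1, 4, 7, 7, 8]


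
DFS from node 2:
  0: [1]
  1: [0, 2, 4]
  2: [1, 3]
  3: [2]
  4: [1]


Visit 2, push [3, 1]
Visit 1, push [4, 0]
Visit 0, push []
Visit 4, push []
Visit 3, push []

DFS order: [2, 1, 0, 4, 3]


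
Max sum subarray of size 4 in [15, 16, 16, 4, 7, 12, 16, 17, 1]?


[0:4]: 51
[1:5]: 43
[2:6]: 39
[3:7]: 39
[4:8]: 52
[5:9]: 46

Max: 52 at [4:8]


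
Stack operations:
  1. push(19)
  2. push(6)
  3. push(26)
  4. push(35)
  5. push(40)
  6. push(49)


push(19) -> [19]
push(6) -> [19, 6]
push(26) -> [19, 6, 26]
push(35) -> [19, 6, 26, 35]
push(40) -> [19, 6, 26, 35, 40]
push(49) -> [19, 6, 26, 35, 40, 49]

Final stack: [19, 6, 26, 35, 40, 49]


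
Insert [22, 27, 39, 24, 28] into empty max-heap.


Insert 22: [22]
Insert 27: [27, 22]
Insert 39: [39, 22, 27]
Insert 24: [39, 24, 27, 22]
Insert 28: [39, 28, 27, 22, 24]

Final heap: [39, 28, 27, 22, 24]


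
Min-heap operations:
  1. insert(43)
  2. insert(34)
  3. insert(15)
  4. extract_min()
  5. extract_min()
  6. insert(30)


insert(43) -> [43]
insert(34) -> [34, 43]
insert(15) -> [15, 43, 34]
extract_min()->15, [34, 43]
extract_min()->34, [43]
insert(30) -> [30, 43]

Final heap: [30, 43]


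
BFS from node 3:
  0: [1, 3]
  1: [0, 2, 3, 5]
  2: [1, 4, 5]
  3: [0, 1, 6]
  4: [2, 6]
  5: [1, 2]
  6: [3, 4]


Visit 3, enqueue [0, 1, 6]
Visit 0, enqueue []
Visit 1, enqueue [2, 5]
Visit 6, enqueue [4]
Visit 2, enqueue []
Visit 5, enqueue []
Visit 4, enqueue []

BFS order: [3, 0, 1, 6, 2, 5, 4]


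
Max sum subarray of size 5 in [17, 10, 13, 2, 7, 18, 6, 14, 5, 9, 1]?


[0:5]: 49
[1:6]: 50
[2:7]: 46
[3:8]: 47
[4:9]: 50
[5:10]: 52
[6:11]: 35

Max: 52 at [5:10]


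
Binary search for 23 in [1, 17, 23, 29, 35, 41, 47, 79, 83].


Step 1: lo=0, hi=8, mid=4, val=35
Step 2: lo=0, hi=3, mid=1, val=17
Step 3: lo=2, hi=3, mid=2, val=23

Found at index 2


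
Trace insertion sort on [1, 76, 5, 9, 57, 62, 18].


Initial: [1, 76, 5, 9, 57, 62, 18]
Insert 76: [1, 76, 5, 9, 57, 62, 18]
Insert 5: [1, 5, 76, 9, 57, 62, 18]
Insert 9: [1, 5, 9, 76, 57, 62, 18]
Insert 57: [1, 5, 9, 57, 76, 62, 18]
Insert 62: [1, 5, 9, 57, 62, 76, 18]
Insert 18: [1, 5, 9, 18, 57, 62, 76]

Sorted: [1, 5, 9, 18, 57, 62, 76]


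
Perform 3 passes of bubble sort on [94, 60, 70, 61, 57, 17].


Initial: [94, 60, 70, 61, 57, 17]
Pass 1: [60, 70, 61, 57, 17, 94] (5 swaps)
Pass 2: [60, 61, 57, 17, 70, 94] (3 swaps)
Pass 3: [60, 57, 17, 61, 70, 94] (2 swaps)

After 3 passes: [60, 57, 17, 61, 70, 94]


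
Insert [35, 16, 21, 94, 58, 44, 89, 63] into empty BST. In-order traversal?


Insert 35: root
Insert 16: L from 35
Insert 21: L from 35 -> R from 16
Insert 94: R from 35
Insert 58: R from 35 -> L from 94
Insert 44: R from 35 -> L from 94 -> L from 58
Insert 89: R from 35 -> L from 94 -> R from 58
Insert 63: R from 35 -> L from 94 -> R from 58 -> L from 89

In-order: [16, 21, 35, 44, 58, 63, 89, 94]
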